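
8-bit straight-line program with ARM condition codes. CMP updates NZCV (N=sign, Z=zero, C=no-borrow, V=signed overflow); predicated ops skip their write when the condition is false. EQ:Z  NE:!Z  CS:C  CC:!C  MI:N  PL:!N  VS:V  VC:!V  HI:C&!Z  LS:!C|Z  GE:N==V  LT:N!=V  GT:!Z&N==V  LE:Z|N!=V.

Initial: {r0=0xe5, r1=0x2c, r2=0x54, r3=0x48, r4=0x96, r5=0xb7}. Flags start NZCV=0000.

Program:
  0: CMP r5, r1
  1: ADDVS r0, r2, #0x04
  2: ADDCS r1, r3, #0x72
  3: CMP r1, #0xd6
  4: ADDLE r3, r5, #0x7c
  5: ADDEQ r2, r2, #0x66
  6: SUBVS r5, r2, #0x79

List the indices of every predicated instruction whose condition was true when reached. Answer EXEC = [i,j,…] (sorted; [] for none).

[0] flags=1010 → (cmp)
[1] flags=1010 VS?F → skip
[2] flags=1010 CS?T → r1=0xba
[3] flags=1000 → (cmp)
[4] flags=1000 LE?T → r3=0x33
[5] flags=1000 EQ?F → skip
[6] flags=1000 VS?F → skip

EXEC = [2,4]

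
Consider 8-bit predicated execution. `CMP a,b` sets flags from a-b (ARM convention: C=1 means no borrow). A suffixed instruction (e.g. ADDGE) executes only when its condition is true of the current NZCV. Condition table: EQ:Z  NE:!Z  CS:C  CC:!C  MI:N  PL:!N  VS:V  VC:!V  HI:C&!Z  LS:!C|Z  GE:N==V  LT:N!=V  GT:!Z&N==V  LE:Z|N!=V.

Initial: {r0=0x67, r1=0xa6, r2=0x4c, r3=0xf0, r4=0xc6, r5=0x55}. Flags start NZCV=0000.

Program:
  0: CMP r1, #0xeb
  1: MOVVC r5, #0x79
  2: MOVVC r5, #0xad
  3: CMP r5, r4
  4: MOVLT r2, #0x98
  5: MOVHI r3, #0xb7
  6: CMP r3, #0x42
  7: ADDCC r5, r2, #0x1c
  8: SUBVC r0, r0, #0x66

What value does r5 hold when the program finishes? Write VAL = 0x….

0: ✓ CMP  NZCV=1000
1: ✓ MOVVC  r5←0x79
2: ✓ MOVVC  r5←0xad
3: ✓ CMP  NZCV=1000
4: ✓ MOVLT  r2←0x98
5: · MOVHI
6: ✓ CMP  NZCV=1010
7: · ADDCC
8: ✓ SUBVC  r0←0x01

VAL = 0xad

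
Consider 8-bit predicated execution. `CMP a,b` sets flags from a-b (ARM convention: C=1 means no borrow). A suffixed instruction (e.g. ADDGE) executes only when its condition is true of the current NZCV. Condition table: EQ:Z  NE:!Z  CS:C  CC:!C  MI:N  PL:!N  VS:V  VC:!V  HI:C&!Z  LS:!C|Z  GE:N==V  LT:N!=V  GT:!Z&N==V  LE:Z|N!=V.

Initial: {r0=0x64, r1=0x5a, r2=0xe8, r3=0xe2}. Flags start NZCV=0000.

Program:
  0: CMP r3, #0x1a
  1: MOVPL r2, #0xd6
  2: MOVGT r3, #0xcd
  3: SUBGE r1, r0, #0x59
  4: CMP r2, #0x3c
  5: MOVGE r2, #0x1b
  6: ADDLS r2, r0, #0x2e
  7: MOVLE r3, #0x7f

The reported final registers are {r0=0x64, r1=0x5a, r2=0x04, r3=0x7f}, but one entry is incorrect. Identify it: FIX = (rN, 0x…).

FIX = (r2, 0xe8)

0: ✓ CMP  NZCV=1010
1: · MOVPL
2: · MOVGT
3: · SUBGE
4: ✓ CMP  NZCV=1010
5: · MOVGE
6: · ADDLS
7: ✓ MOVLE  r3←0x7f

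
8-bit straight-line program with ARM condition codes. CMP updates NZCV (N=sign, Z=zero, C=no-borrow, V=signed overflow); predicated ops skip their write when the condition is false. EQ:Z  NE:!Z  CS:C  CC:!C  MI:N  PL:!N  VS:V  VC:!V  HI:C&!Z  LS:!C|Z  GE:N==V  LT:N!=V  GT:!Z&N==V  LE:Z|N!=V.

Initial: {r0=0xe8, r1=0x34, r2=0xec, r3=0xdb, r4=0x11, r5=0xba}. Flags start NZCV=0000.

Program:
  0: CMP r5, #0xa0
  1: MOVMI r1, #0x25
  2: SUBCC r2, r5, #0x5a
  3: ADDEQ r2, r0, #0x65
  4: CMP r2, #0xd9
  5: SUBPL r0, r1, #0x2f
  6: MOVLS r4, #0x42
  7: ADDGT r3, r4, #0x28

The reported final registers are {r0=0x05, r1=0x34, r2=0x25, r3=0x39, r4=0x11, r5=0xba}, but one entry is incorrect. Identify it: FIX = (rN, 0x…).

FIX = (r2, 0xec)

[0] flags=0010 → (cmp)
[1] flags=0010 MI?F → skip
[2] flags=0010 CC?F → skip
[3] flags=0010 EQ?F → skip
[4] flags=0010 → (cmp)
[5] flags=0010 PL?T → r0=0x05
[6] flags=0010 LS?F → skip
[7] flags=0010 GT?T → r3=0x39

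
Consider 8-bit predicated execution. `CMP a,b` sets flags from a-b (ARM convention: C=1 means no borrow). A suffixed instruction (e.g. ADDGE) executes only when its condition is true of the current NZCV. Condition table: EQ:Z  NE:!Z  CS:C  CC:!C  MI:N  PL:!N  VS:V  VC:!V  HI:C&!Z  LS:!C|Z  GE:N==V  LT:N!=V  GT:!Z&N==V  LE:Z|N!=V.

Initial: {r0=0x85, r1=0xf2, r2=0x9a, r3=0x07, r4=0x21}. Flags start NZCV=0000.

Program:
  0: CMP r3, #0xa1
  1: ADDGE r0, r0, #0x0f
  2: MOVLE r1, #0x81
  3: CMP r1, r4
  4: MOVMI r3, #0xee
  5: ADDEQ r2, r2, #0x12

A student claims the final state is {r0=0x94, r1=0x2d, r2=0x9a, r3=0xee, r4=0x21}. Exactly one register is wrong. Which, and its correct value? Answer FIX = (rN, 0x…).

FIX = (r1, 0xf2)

[0] flags=0000 → (cmp)
[1] flags=0000 GE?T → r0=0x94
[2] flags=0000 LE?F → skip
[3] flags=1010 → (cmp)
[4] flags=1010 MI?T → r3=0xee
[5] flags=1010 EQ?F → skip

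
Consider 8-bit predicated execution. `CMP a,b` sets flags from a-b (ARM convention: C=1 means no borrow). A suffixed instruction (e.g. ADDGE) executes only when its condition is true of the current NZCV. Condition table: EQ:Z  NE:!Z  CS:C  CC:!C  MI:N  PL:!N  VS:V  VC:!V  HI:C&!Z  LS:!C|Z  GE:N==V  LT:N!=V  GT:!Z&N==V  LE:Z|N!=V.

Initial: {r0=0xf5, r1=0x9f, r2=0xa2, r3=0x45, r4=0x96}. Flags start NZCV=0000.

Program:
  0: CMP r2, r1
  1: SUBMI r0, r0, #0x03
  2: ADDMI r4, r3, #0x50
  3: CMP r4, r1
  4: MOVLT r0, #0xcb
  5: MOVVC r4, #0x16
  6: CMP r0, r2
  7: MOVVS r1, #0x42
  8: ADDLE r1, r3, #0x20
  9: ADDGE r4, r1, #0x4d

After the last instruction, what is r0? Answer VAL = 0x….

0: ✓ CMP  NZCV=0010
1: · SUBMI
2: · ADDMI
3: ✓ CMP  NZCV=1000
4: ✓ MOVLT  r0←0xcb
5: ✓ MOVVC  r4←0x16
6: ✓ CMP  NZCV=0010
7: · MOVVS
8: · ADDLE
9: ✓ ADDGE  r4←0xec

VAL = 0xcb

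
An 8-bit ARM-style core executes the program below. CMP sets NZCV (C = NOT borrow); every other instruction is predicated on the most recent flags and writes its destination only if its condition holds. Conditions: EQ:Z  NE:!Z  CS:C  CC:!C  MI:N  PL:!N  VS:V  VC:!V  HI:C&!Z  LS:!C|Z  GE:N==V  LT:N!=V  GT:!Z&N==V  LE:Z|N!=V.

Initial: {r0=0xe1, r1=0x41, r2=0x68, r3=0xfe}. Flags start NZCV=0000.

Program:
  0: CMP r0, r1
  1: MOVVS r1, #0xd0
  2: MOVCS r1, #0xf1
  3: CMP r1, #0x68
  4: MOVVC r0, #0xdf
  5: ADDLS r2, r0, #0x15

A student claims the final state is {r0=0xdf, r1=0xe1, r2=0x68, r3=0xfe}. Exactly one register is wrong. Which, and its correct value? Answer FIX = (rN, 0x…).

FIX = (r1, 0xf1)

[0] flags=1010 → (cmp)
[1] flags=1010 VS?F → skip
[2] flags=1010 CS?T → r1=0xf1
[3] flags=1010 → (cmp)
[4] flags=1010 VC?T → r0=0xdf
[5] flags=1010 LS?F → skip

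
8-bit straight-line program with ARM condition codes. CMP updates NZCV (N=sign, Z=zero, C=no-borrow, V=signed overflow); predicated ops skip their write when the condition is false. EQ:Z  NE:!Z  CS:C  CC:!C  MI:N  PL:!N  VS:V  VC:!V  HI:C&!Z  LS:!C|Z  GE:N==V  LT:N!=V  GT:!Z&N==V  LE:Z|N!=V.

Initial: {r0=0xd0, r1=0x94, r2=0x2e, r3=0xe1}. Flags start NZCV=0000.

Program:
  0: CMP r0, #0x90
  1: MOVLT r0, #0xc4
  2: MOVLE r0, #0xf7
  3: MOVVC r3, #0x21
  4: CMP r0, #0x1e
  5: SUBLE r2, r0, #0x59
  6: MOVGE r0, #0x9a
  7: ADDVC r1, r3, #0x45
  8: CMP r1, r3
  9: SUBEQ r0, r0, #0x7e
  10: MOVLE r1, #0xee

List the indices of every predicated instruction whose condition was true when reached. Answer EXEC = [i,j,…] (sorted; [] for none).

EXEC = [3,5,7]

[0] flags=0010 → (cmp)
[1] flags=0010 LT?F → skip
[2] flags=0010 LE?F → skip
[3] flags=0010 VC?T → r3=0x21
[4] flags=1010 → (cmp)
[5] flags=1010 LE?T → r2=0x77
[6] flags=1010 GE?F → skip
[7] flags=1010 VC?T → r1=0x66
[8] flags=0010 → (cmp)
[9] flags=0010 EQ?F → skip
[10] flags=0010 LE?F → skip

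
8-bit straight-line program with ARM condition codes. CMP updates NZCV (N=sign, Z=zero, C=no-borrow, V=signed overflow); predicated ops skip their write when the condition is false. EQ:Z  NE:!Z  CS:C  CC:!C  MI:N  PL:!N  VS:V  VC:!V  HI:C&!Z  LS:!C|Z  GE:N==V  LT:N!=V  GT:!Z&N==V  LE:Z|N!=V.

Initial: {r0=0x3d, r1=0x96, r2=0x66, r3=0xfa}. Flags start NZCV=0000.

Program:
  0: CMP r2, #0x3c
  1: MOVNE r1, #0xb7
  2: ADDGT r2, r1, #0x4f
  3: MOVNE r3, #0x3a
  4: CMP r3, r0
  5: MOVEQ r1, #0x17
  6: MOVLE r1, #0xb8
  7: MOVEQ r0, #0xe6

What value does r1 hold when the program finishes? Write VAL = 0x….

0: ✓ CMP  NZCV=0010
1: ✓ MOVNE  r1←0xb7
2: ✓ ADDGT  r2←0x06
3: ✓ MOVNE  r3←0x3a
4: ✓ CMP  NZCV=1000
5: · MOVEQ
6: ✓ MOVLE  r1←0xb8
7: · MOVEQ

VAL = 0xb8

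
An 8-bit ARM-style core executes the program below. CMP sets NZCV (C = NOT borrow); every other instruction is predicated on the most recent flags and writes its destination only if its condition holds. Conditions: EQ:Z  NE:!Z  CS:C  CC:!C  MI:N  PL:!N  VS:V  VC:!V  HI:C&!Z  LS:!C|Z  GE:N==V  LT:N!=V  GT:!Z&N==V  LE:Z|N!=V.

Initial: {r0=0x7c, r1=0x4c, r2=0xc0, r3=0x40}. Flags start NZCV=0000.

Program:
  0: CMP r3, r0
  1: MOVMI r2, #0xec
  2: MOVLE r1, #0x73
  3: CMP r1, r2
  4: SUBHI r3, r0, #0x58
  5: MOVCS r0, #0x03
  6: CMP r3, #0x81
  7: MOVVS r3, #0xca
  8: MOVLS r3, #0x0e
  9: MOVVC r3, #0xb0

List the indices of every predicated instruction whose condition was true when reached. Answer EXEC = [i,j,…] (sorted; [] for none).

EXEC = [1,2,7,8]

[0] flags=1000 → (cmp)
[1] flags=1000 MI?T → r2=0xec
[2] flags=1000 LE?T → r1=0x73
[3] flags=1001 → (cmp)
[4] flags=1001 HI?F → skip
[5] flags=1001 CS?F → skip
[6] flags=1001 → (cmp)
[7] flags=1001 VS?T → r3=0xca
[8] flags=1001 LS?T → r3=0x0e
[9] flags=1001 VC?F → skip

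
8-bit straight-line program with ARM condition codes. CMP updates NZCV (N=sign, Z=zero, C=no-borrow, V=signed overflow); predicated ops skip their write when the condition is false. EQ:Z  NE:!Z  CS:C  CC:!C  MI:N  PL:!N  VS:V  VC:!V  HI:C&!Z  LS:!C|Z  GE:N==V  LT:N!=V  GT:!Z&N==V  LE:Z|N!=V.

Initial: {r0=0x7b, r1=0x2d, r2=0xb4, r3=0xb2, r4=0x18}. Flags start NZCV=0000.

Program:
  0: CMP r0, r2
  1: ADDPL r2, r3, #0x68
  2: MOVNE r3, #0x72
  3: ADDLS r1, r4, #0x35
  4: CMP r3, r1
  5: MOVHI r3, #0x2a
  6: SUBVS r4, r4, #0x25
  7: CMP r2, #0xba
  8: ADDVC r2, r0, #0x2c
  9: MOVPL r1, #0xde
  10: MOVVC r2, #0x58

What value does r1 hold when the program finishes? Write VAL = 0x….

[0] flags=1001 → (cmp)
[1] flags=1001 PL?F → skip
[2] flags=1001 NE?T → r3=0x72
[3] flags=1001 LS?T → r1=0x4d
[4] flags=0010 → (cmp)
[5] flags=0010 HI?T → r3=0x2a
[6] flags=0010 VS?F → skip
[7] flags=1000 → (cmp)
[8] flags=1000 VC?T → r2=0xa7
[9] flags=1000 PL?F → skip
[10] flags=1000 VC?T → r2=0x58

VAL = 0x4d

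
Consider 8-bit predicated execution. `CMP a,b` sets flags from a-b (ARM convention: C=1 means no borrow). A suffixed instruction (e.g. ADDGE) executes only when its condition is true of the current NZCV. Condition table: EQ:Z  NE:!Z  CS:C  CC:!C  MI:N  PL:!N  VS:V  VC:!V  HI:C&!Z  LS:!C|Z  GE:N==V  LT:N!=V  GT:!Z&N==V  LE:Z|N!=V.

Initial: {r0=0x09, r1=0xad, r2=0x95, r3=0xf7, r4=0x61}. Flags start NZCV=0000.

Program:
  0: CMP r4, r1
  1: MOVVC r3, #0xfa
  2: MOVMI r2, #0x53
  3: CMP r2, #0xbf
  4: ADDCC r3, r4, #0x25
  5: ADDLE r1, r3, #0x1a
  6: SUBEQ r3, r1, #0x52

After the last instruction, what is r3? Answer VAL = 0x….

VAL = 0x86

0: ✓ CMP  NZCV=1001
1: · MOVVC
2: ✓ MOVMI  r2←0x53
3: ✓ CMP  NZCV=1001
4: ✓ ADDCC  r3←0x86
5: · ADDLE
6: · SUBEQ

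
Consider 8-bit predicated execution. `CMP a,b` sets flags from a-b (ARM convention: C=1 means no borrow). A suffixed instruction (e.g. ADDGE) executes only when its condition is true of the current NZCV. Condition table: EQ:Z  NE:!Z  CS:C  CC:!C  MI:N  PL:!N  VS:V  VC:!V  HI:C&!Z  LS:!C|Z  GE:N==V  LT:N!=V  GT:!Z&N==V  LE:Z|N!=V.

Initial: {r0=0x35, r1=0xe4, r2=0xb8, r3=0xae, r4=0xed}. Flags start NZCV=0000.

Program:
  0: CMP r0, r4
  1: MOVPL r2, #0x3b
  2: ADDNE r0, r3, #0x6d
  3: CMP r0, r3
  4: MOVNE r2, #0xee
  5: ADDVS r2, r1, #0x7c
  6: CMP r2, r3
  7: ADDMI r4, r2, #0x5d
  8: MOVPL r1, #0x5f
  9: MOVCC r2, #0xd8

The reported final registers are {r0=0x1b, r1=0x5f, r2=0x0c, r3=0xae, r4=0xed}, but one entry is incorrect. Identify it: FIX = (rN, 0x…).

[0] flags=0000 → (cmp)
[1] flags=0000 PL?T → r2=0x3b
[2] flags=0000 NE?T → r0=0x1b
[3] flags=0000 → (cmp)
[4] flags=0000 NE?T → r2=0xee
[5] flags=0000 VS?F → skip
[6] flags=0010 → (cmp)
[7] flags=0010 MI?F → skip
[8] flags=0010 PL?T → r1=0x5f
[9] flags=0010 CC?F → skip

FIX = (r2, 0xee)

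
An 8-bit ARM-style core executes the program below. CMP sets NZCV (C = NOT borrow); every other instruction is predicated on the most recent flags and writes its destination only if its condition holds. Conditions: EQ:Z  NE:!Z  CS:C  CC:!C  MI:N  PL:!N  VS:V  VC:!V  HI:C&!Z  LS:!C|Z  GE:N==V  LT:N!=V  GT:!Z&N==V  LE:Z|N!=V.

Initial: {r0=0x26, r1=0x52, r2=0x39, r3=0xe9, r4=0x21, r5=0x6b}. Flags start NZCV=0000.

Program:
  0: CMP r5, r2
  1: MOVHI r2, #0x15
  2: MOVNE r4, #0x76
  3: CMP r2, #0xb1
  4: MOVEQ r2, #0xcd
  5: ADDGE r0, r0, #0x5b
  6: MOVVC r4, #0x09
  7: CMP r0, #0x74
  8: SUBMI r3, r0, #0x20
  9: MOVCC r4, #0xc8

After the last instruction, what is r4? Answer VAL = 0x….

VAL = 0x09

0: ✓ CMP  NZCV=0010
1: ✓ MOVHI  r2←0x15
2: ✓ MOVNE  r4←0x76
3: ✓ CMP  NZCV=0000
4: · MOVEQ
5: ✓ ADDGE  r0←0x81
6: ✓ MOVVC  r4←0x09
7: ✓ CMP  NZCV=0011
8: · SUBMI
9: · MOVCC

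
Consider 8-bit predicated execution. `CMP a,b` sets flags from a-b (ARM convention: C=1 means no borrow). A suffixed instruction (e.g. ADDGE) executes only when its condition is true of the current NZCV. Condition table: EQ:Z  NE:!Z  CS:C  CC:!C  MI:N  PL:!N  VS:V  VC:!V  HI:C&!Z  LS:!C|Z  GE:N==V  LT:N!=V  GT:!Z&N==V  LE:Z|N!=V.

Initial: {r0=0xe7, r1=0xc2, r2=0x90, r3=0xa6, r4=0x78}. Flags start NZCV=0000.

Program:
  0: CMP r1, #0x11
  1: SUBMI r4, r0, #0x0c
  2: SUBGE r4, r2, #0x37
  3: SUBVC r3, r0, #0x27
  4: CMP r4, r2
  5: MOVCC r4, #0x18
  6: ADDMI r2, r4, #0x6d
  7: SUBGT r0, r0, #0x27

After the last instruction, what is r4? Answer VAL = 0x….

0: ✓ CMP  NZCV=1010
1: ✓ SUBMI  r4←0xdb
2: · SUBGE
3: ✓ SUBVC  r3←0xc0
4: ✓ CMP  NZCV=0010
5: · MOVCC
6: · ADDMI
7: ✓ SUBGT  r0←0xc0

VAL = 0xdb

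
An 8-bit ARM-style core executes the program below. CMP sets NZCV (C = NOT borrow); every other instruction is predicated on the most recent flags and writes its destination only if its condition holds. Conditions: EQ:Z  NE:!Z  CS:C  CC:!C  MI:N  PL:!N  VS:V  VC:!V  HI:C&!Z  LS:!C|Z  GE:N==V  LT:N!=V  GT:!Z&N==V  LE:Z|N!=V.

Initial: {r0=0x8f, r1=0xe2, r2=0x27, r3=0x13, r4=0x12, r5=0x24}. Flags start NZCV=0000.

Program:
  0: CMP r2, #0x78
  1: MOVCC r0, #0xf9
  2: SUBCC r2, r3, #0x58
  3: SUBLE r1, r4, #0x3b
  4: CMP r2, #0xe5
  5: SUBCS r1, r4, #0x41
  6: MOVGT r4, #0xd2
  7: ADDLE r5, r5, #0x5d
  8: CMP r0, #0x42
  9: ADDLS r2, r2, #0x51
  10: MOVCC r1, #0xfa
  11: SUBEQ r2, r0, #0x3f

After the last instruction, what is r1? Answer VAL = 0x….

VAL = 0xd7

[0] flags=1000 → (cmp)
[1] flags=1000 CC?T → r0=0xf9
[2] flags=1000 CC?T → r2=0xbb
[3] flags=1000 LE?T → r1=0xd7
[4] flags=1000 → (cmp)
[5] flags=1000 CS?F → skip
[6] flags=1000 GT?F → skip
[7] flags=1000 LE?T → r5=0x81
[8] flags=1010 → (cmp)
[9] flags=1010 LS?F → skip
[10] flags=1010 CC?F → skip
[11] flags=1010 EQ?F → skip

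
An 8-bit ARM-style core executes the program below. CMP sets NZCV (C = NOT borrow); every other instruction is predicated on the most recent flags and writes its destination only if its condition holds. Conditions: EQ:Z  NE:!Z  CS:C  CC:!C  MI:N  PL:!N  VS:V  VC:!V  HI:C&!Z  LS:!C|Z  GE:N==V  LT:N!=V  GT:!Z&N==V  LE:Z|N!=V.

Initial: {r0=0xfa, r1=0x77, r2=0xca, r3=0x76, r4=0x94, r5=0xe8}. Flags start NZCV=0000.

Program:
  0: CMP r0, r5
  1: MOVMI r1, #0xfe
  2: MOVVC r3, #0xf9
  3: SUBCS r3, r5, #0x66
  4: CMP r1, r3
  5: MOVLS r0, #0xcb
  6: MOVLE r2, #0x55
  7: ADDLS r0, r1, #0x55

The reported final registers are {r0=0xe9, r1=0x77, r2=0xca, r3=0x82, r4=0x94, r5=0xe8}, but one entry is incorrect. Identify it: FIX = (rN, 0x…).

FIX = (r0, 0xcc)

0: ✓ CMP  NZCV=0010
1: · MOVMI
2: ✓ MOVVC  r3←0xf9
3: ✓ SUBCS  r3←0x82
4: ✓ CMP  NZCV=1001
5: ✓ MOVLS  r0←0xcb
6: · MOVLE
7: ✓ ADDLS  r0←0xcc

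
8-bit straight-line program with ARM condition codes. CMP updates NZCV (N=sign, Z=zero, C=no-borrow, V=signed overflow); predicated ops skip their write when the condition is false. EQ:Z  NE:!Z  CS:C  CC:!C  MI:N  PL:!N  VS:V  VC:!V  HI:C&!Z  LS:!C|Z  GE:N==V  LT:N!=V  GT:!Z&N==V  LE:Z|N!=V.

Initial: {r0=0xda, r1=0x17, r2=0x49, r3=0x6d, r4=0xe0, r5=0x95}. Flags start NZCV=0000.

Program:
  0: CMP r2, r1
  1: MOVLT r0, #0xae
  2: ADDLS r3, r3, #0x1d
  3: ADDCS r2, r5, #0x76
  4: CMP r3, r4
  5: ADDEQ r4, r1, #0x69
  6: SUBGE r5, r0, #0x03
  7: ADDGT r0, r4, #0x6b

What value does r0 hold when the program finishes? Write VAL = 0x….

VAL = 0x4b

[0] flags=0010 → (cmp)
[1] flags=0010 LT?F → skip
[2] flags=0010 LS?F → skip
[3] flags=0010 CS?T → r2=0x0b
[4] flags=1001 → (cmp)
[5] flags=1001 EQ?F → skip
[6] flags=1001 GE?T → r5=0xd7
[7] flags=1001 GT?T → r0=0x4b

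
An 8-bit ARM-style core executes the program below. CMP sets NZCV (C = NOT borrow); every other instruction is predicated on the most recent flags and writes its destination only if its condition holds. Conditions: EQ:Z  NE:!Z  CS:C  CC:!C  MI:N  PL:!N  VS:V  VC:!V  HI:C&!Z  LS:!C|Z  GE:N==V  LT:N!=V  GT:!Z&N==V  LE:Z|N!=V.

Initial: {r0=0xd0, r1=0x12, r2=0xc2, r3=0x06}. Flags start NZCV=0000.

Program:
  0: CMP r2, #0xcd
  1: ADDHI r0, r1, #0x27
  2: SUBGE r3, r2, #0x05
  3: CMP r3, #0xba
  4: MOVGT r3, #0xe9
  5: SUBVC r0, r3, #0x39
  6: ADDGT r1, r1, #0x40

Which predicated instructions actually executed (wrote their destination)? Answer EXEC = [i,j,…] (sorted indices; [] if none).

EXEC = [4,5,6]

[0] flags=1000 → (cmp)
[1] flags=1000 HI?F → skip
[2] flags=1000 GE?F → skip
[3] flags=0000 → (cmp)
[4] flags=0000 GT?T → r3=0xe9
[5] flags=0000 VC?T → r0=0xb0
[6] flags=0000 GT?T → r1=0x52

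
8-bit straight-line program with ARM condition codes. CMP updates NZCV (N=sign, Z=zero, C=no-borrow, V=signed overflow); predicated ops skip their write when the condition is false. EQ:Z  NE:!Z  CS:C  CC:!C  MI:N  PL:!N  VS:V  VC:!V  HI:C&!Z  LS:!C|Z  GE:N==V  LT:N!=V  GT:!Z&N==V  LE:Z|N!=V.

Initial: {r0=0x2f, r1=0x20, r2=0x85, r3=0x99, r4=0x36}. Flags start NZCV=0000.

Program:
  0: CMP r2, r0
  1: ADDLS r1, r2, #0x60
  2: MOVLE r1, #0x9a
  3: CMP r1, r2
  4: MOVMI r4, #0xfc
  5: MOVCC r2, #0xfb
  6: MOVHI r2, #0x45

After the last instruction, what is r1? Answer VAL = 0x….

0: ✓ CMP  NZCV=0011
1: · ADDLS
2: ✓ MOVLE  r1←0x9a
3: ✓ CMP  NZCV=0010
4: · MOVMI
5: · MOVCC
6: ✓ MOVHI  r2←0x45

VAL = 0x9a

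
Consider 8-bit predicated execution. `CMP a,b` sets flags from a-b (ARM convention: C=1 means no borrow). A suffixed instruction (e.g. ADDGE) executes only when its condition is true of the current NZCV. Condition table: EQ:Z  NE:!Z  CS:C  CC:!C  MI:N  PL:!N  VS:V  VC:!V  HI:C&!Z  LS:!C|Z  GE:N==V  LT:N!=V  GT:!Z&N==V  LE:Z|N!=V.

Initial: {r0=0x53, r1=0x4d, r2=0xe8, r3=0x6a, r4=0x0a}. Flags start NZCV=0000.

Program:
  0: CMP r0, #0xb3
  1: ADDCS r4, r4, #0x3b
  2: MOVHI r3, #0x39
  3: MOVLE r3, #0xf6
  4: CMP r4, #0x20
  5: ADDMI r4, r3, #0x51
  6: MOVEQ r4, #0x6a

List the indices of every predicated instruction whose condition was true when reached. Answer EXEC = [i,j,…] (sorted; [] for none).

EXEC = [5]

[0] flags=1001 → (cmp)
[1] flags=1001 CS?F → skip
[2] flags=1001 HI?F → skip
[3] flags=1001 LE?F → skip
[4] flags=1000 → (cmp)
[5] flags=1000 MI?T → r4=0xbb
[6] flags=1000 EQ?F → skip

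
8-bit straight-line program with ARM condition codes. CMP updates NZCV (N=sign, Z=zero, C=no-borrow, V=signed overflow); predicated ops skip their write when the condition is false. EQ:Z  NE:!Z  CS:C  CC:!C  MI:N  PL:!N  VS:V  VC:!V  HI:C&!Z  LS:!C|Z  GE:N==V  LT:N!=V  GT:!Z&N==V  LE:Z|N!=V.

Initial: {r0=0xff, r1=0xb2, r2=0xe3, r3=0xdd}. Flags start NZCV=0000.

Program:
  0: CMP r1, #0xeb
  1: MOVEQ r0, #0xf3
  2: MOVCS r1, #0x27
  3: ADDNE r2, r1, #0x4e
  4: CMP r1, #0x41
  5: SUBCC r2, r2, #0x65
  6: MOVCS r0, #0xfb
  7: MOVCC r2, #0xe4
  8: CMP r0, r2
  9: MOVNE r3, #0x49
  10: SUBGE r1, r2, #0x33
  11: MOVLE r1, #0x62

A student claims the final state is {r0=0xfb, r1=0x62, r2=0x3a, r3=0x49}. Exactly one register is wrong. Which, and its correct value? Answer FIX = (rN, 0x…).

0: ✓ CMP  NZCV=1000
1: · MOVEQ
2: · MOVCS
3: ✓ ADDNE  r2←0x00
4: ✓ CMP  NZCV=0011
5: · SUBCC
6: ✓ MOVCS  r0←0xfb
7: · MOVCC
8: ✓ CMP  NZCV=1010
9: ✓ MOVNE  r3←0x49
10: · SUBGE
11: ✓ MOVLE  r1←0x62

FIX = (r2, 0x00)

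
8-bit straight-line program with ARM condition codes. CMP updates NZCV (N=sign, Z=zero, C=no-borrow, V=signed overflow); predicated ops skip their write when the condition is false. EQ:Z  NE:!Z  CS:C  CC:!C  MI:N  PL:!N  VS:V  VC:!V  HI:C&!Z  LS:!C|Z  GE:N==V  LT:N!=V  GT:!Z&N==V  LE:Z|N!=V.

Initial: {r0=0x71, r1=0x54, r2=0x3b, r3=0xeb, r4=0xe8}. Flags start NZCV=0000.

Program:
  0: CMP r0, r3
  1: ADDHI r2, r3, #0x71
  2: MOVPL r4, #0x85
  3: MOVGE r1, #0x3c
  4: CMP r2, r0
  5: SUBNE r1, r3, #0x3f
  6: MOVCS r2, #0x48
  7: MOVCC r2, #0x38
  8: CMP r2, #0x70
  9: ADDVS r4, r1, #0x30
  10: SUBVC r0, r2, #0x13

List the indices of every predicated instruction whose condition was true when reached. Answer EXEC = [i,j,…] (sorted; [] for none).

0: ✓ CMP  NZCV=1001
1: · ADDHI
2: · MOVPL
3: ✓ MOVGE  r1←0x3c
4: ✓ CMP  NZCV=1000
5: ✓ SUBNE  r1←0xac
6: · MOVCS
7: ✓ MOVCC  r2←0x38
8: ✓ CMP  NZCV=1000
9: · ADDVS
10: ✓ SUBVC  r0←0x25

EXEC = [3,5,7,10]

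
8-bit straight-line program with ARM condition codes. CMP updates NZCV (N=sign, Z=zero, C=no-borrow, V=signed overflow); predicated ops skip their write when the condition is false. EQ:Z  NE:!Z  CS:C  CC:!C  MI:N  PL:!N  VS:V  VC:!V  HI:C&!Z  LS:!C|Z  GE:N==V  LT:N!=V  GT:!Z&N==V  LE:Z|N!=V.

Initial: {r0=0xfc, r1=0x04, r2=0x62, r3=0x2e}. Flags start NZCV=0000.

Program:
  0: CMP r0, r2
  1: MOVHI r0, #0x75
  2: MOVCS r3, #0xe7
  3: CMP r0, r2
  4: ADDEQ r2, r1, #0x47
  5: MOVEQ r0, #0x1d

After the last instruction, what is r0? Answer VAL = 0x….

[0] flags=1010 → (cmp)
[1] flags=1010 HI?T → r0=0x75
[2] flags=1010 CS?T → r3=0xe7
[3] flags=0010 → (cmp)
[4] flags=0010 EQ?F → skip
[5] flags=0010 EQ?F → skip

VAL = 0x75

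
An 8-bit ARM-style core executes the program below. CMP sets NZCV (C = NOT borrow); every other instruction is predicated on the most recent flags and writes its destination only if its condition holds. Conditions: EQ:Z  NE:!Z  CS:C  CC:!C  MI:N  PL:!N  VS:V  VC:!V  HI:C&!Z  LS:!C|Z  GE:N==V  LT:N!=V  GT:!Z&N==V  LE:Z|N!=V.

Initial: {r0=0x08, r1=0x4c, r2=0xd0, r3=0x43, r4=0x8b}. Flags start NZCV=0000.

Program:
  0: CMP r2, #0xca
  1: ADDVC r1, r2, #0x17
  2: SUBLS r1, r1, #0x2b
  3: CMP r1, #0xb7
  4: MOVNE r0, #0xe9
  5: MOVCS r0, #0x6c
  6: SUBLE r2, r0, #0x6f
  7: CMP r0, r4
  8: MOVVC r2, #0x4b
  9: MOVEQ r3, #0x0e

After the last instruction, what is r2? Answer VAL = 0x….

VAL = 0xd0

[0] flags=0010 → (cmp)
[1] flags=0010 VC?T → r1=0xe7
[2] flags=0010 LS?F → skip
[3] flags=0010 → (cmp)
[4] flags=0010 NE?T → r0=0xe9
[5] flags=0010 CS?T → r0=0x6c
[6] flags=0010 LE?F → skip
[7] flags=1001 → (cmp)
[8] flags=1001 VC?F → skip
[9] flags=1001 EQ?F → skip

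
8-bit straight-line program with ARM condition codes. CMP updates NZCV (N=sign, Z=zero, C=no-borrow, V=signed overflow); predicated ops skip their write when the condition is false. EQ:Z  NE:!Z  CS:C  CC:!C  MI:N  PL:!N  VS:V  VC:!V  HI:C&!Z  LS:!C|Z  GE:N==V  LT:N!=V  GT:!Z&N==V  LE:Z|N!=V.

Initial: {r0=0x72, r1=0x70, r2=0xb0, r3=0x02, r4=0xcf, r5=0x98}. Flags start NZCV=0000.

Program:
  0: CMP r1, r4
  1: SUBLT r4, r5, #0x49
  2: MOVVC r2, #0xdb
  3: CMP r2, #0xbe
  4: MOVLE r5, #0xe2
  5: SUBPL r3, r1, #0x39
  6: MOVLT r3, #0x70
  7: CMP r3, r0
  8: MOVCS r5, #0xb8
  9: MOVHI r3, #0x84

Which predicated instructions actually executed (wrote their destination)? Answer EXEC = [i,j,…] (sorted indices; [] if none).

[0] flags=1001 → (cmp)
[1] flags=1001 LT?F → skip
[2] flags=1001 VC?F → skip
[3] flags=1000 → (cmp)
[4] flags=1000 LE?T → r5=0xe2
[5] flags=1000 PL?F → skip
[6] flags=1000 LT?T → r3=0x70
[7] flags=1000 → (cmp)
[8] flags=1000 CS?F → skip
[9] flags=1000 HI?F → skip

EXEC = [4,6]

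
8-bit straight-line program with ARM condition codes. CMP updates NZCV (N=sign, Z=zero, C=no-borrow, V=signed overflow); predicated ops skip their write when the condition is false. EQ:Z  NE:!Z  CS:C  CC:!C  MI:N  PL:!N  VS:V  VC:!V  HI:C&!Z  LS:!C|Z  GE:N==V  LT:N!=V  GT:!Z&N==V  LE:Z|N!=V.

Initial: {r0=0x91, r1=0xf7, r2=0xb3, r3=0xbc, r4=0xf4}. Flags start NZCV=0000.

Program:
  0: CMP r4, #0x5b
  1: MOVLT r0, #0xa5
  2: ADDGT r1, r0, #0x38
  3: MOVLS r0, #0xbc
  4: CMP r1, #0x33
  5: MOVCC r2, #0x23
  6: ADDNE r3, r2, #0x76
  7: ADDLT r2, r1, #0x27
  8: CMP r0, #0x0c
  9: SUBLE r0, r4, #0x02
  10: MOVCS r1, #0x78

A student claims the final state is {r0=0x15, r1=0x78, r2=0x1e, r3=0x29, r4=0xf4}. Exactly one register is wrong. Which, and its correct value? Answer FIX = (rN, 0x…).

[0] flags=1010 → (cmp)
[1] flags=1010 LT?T → r0=0xa5
[2] flags=1010 GT?F → skip
[3] flags=1010 LS?F → skip
[4] flags=1010 → (cmp)
[5] flags=1010 CC?F → skip
[6] flags=1010 NE?T → r3=0x29
[7] flags=1010 LT?T → r2=0x1e
[8] flags=1010 → (cmp)
[9] flags=1010 LE?T → r0=0xf2
[10] flags=1010 CS?T → r1=0x78

FIX = (r0, 0xf2)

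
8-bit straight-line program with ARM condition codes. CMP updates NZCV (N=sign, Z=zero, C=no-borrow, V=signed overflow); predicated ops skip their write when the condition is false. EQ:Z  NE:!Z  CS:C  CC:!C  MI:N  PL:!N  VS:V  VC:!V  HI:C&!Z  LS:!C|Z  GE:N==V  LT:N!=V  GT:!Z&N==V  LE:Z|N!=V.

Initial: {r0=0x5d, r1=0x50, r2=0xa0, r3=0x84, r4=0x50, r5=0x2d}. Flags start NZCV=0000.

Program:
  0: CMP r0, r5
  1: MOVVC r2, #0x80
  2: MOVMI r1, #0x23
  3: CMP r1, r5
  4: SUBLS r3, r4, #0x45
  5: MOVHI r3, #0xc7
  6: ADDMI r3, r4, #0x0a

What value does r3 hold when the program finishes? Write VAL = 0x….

0: ✓ CMP  NZCV=0010
1: ✓ MOVVC  r2←0x80
2: · MOVMI
3: ✓ CMP  NZCV=0010
4: · SUBLS
5: ✓ MOVHI  r3←0xc7
6: · ADDMI

VAL = 0xc7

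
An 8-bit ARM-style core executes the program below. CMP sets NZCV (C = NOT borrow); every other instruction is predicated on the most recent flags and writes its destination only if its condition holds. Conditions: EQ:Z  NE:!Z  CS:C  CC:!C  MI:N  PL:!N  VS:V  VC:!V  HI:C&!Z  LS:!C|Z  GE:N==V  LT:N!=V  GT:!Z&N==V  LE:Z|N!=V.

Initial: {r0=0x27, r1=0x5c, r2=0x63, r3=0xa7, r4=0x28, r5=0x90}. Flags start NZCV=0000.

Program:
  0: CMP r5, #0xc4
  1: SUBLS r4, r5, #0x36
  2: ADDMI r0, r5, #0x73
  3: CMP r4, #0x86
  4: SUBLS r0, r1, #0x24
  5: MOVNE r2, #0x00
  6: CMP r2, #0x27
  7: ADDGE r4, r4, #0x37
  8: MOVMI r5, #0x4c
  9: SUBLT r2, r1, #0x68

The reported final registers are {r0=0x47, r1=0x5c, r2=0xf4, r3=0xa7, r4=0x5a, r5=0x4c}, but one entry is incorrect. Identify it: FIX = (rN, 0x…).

FIX = (r0, 0x38)

[0] flags=1000 → (cmp)
[1] flags=1000 LS?T → r4=0x5a
[2] flags=1000 MI?T → r0=0x03
[3] flags=1001 → (cmp)
[4] flags=1001 LS?T → r0=0x38
[5] flags=1001 NE?T → r2=0x00
[6] flags=1000 → (cmp)
[7] flags=1000 GE?F → skip
[8] flags=1000 MI?T → r5=0x4c
[9] flags=1000 LT?T → r2=0xf4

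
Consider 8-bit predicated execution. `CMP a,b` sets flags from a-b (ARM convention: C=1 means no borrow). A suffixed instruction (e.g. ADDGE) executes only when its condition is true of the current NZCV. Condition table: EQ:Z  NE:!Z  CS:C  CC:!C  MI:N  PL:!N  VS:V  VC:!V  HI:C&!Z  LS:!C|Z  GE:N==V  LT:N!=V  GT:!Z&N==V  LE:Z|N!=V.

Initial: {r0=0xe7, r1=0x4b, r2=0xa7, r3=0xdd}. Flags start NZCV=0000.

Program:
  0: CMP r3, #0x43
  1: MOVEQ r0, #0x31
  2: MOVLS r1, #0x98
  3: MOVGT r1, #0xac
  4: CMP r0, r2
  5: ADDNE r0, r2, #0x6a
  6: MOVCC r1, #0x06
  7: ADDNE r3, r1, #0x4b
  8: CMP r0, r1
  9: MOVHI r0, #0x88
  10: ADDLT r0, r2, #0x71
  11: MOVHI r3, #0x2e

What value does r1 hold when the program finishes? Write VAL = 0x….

0: ✓ CMP  NZCV=1010
1: · MOVEQ
2: · MOVLS
3: · MOVGT
4: ✓ CMP  NZCV=0010
5: ✓ ADDNE  r0←0x11
6: · MOVCC
7: ✓ ADDNE  r3←0x96
8: ✓ CMP  NZCV=1000
9: · MOVHI
10: ✓ ADDLT  r0←0x18
11: · MOVHI

VAL = 0x4b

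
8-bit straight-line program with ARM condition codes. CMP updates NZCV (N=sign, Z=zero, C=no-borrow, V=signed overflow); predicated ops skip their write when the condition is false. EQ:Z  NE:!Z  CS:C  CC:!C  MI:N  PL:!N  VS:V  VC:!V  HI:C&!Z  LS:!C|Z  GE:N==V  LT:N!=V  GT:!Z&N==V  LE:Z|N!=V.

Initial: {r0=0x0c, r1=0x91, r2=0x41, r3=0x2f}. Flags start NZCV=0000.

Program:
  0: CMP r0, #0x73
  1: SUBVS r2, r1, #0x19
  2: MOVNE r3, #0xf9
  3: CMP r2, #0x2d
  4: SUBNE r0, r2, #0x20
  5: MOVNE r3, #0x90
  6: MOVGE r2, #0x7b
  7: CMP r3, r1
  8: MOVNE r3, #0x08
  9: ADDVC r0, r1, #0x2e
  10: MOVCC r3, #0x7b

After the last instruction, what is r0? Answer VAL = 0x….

VAL = 0xbf

[0] flags=1000 → (cmp)
[1] flags=1000 VS?F → skip
[2] flags=1000 NE?T → r3=0xf9
[3] flags=0010 → (cmp)
[4] flags=0010 NE?T → r0=0x21
[5] flags=0010 NE?T → r3=0x90
[6] flags=0010 GE?T → r2=0x7b
[7] flags=1000 → (cmp)
[8] flags=1000 NE?T → r3=0x08
[9] flags=1000 VC?T → r0=0xbf
[10] flags=1000 CC?T → r3=0x7b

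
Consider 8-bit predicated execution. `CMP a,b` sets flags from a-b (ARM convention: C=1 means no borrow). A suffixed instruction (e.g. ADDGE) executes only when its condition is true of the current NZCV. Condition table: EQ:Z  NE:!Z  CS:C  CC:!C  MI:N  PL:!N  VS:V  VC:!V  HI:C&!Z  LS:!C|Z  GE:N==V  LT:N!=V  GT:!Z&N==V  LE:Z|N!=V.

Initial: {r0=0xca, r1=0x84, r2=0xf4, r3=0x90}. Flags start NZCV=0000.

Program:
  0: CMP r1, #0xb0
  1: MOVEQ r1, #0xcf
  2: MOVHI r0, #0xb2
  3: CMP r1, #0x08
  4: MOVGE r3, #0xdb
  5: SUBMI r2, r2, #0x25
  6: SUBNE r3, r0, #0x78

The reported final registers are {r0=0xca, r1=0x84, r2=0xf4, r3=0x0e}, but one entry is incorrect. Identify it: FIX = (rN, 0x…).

[0] flags=1000 → (cmp)
[1] flags=1000 EQ?F → skip
[2] flags=1000 HI?F → skip
[3] flags=0011 → (cmp)
[4] flags=0011 GE?F → skip
[5] flags=0011 MI?F → skip
[6] flags=0011 NE?T → r3=0x52

FIX = (r3, 0x52)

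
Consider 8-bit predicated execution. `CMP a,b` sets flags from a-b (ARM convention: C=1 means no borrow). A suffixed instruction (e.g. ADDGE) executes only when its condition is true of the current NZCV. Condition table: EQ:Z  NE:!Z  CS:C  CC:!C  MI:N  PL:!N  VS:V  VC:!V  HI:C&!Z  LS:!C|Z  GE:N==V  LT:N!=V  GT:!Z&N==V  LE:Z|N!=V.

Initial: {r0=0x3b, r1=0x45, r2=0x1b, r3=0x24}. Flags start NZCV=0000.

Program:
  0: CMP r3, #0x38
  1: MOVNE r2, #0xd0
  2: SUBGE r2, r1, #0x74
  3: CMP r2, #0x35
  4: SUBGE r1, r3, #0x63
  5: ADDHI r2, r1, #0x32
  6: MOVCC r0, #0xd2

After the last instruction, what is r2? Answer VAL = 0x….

0: ✓ CMP  NZCV=1000
1: ✓ MOVNE  r2←0xd0
2: · SUBGE
3: ✓ CMP  NZCV=1010
4: · SUBGE
5: ✓ ADDHI  r2←0x77
6: · MOVCC

VAL = 0x77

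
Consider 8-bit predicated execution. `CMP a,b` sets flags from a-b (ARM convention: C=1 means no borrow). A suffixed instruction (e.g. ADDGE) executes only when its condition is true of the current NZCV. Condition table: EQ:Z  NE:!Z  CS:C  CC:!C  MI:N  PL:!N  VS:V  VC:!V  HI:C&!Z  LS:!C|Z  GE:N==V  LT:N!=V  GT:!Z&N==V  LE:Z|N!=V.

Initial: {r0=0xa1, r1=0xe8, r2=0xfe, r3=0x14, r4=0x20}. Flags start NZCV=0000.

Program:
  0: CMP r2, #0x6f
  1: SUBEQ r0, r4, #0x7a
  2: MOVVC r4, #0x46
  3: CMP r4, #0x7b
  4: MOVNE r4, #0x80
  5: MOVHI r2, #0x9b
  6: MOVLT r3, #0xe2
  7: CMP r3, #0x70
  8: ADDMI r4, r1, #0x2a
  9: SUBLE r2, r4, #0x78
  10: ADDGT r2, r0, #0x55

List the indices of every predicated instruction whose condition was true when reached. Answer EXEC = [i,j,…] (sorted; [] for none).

[0] flags=1010 → (cmp)
[1] flags=1010 EQ?F → skip
[2] flags=1010 VC?T → r4=0x46
[3] flags=1000 → (cmp)
[4] flags=1000 NE?T → r4=0x80
[5] flags=1000 HI?F → skip
[6] flags=1000 LT?T → r3=0xe2
[7] flags=0011 → (cmp)
[8] flags=0011 MI?F → skip
[9] flags=0011 LE?T → r2=0x08
[10] flags=0011 GT?F → skip

EXEC = [2,4,6,9]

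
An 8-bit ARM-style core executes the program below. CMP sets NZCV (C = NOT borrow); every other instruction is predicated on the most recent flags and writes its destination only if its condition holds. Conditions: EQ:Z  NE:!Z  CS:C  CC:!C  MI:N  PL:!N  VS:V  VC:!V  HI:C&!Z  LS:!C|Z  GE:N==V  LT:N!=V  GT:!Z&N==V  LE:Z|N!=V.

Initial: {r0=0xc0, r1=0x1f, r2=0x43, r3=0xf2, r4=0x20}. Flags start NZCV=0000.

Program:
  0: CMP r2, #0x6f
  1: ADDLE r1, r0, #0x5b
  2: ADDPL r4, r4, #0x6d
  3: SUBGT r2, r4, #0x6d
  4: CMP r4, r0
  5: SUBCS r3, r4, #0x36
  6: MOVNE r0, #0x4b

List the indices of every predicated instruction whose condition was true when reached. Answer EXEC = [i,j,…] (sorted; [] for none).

[0] flags=1000 → (cmp)
[1] flags=1000 LE?T → r1=0x1b
[2] flags=1000 PL?F → skip
[3] flags=1000 GT?F → skip
[4] flags=0000 → (cmp)
[5] flags=0000 CS?F → skip
[6] flags=0000 NE?T → r0=0x4b

EXEC = [1,6]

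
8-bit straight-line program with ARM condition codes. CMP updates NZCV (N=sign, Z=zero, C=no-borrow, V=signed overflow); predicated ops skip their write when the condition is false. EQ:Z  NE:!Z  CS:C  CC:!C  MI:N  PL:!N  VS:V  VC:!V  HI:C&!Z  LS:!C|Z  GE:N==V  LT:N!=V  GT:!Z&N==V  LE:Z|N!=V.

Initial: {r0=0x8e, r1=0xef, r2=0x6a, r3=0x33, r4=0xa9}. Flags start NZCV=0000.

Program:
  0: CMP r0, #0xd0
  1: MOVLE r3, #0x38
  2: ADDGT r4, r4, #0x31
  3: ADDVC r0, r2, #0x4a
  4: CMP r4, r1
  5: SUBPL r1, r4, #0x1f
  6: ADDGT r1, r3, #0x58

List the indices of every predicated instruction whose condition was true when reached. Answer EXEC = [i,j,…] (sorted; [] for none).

EXEC = [1,3]

0: ✓ CMP  NZCV=1000
1: ✓ MOVLE  r3←0x38
2: · ADDGT
3: ✓ ADDVC  r0←0xb4
4: ✓ CMP  NZCV=1000
5: · SUBPL
6: · ADDGT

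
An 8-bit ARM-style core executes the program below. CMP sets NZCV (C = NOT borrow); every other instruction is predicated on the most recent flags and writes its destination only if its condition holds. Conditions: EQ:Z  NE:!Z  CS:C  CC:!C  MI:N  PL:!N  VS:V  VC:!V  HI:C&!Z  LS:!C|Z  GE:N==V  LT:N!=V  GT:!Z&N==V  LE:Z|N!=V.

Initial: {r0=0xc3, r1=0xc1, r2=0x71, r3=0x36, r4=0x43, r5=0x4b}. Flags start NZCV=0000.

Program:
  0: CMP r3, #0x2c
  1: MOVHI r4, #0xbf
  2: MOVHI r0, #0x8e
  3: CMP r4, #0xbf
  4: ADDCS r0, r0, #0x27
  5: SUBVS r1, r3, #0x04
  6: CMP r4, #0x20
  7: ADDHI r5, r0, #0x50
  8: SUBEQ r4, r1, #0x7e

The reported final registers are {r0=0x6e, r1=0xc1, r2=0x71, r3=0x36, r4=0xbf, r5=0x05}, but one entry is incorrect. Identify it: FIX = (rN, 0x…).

FIX = (r0, 0xb5)

[0] flags=0010 → (cmp)
[1] flags=0010 HI?T → r4=0xbf
[2] flags=0010 HI?T → r0=0x8e
[3] flags=0110 → (cmp)
[4] flags=0110 CS?T → r0=0xb5
[5] flags=0110 VS?F → skip
[6] flags=1010 → (cmp)
[7] flags=1010 HI?T → r5=0x05
[8] flags=1010 EQ?F → skip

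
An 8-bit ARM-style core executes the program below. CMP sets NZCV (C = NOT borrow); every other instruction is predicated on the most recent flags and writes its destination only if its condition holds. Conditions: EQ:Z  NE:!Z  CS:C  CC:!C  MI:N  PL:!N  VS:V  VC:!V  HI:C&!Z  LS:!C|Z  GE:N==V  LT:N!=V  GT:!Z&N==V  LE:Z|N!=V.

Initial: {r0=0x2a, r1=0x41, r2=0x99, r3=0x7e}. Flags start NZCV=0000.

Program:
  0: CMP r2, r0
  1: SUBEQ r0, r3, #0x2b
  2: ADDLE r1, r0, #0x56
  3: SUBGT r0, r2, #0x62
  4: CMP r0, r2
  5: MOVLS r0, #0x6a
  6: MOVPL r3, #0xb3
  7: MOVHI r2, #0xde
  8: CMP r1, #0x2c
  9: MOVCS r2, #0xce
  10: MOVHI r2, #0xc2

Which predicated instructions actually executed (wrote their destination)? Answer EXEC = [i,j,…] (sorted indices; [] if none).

EXEC = [2,5,9,10]

0: ✓ CMP  NZCV=0011
1: · SUBEQ
2: ✓ ADDLE  r1←0x80
3: · SUBGT
4: ✓ CMP  NZCV=1001
5: ✓ MOVLS  r0←0x6a
6: · MOVPL
7: · MOVHI
8: ✓ CMP  NZCV=0011
9: ✓ MOVCS  r2←0xce
10: ✓ MOVHI  r2←0xc2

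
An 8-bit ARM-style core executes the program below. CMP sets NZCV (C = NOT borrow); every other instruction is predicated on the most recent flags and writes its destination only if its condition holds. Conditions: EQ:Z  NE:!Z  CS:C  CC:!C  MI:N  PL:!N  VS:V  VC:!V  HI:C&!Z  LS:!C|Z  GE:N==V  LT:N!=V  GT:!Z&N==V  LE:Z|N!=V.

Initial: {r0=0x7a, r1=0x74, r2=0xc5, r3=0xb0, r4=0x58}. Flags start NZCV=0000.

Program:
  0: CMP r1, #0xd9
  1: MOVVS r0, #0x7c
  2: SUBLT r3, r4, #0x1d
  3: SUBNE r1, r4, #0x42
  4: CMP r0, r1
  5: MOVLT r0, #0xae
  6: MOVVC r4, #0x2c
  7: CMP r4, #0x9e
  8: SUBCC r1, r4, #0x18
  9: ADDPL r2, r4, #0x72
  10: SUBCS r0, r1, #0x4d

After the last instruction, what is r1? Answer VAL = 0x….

0: ✓ CMP  NZCV=1001
1: ✓ MOVVS  r0←0x7c
2: · SUBLT
3: ✓ SUBNE  r1←0x16
4: ✓ CMP  NZCV=0010
5: · MOVLT
6: ✓ MOVVC  r4←0x2c
7: ✓ CMP  NZCV=1001
8: ✓ SUBCC  r1←0x14
9: · ADDPL
10: · SUBCS

VAL = 0x14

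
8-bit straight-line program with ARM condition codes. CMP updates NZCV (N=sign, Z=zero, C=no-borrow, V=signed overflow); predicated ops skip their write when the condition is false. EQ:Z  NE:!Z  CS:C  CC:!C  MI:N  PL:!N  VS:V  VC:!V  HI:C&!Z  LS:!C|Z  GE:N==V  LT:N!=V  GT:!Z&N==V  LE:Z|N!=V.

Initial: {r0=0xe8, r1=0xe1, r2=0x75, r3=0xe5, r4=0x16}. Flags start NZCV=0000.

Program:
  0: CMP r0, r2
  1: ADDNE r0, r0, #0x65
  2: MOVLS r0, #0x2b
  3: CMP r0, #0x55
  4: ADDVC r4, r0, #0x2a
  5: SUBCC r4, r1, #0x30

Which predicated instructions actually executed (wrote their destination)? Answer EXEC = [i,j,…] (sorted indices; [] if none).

EXEC = [1,4,5]

[0] flags=0011 → (cmp)
[1] flags=0011 NE?T → r0=0x4d
[2] flags=0011 LS?F → skip
[3] flags=1000 → (cmp)
[4] flags=1000 VC?T → r4=0x77
[5] flags=1000 CC?T → r4=0xb1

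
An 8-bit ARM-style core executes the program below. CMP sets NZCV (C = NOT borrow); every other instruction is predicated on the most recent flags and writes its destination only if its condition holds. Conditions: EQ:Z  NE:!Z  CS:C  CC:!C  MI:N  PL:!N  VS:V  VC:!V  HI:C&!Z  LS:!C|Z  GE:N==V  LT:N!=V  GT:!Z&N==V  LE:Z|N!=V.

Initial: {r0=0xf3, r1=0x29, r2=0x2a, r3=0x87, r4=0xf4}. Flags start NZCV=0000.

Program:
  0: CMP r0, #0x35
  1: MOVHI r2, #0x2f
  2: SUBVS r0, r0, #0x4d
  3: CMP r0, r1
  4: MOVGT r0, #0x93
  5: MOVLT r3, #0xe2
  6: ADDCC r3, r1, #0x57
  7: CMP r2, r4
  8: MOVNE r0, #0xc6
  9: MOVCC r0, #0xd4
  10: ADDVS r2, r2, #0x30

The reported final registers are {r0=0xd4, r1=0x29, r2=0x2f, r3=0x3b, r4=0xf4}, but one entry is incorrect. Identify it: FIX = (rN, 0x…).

[0] flags=1010 → (cmp)
[1] flags=1010 HI?T → r2=0x2f
[2] flags=1010 VS?F → skip
[3] flags=1010 → (cmp)
[4] flags=1010 GT?F → skip
[5] flags=1010 LT?T → r3=0xe2
[6] flags=1010 CC?F → skip
[7] flags=0000 → (cmp)
[8] flags=0000 NE?T → r0=0xc6
[9] flags=0000 CC?T → r0=0xd4
[10] flags=0000 VS?F → skip

FIX = (r3, 0xe2)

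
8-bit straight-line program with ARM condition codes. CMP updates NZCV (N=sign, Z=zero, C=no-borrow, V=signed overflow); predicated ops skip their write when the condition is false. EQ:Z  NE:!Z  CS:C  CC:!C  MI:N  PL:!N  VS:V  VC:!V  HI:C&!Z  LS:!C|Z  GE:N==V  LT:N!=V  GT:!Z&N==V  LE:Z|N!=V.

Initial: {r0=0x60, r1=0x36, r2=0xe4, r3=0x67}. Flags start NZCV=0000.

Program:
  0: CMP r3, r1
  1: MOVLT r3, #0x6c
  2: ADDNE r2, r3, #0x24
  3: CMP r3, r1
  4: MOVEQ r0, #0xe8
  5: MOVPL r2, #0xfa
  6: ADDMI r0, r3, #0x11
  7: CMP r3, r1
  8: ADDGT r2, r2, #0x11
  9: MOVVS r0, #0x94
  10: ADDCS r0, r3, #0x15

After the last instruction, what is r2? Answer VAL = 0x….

0: ✓ CMP  NZCV=0010
1: · MOVLT
2: ✓ ADDNE  r2←0x8b
3: ✓ CMP  NZCV=0010
4: · MOVEQ
5: ✓ MOVPL  r2←0xfa
6: · ADDMI
7: ✓ CMP  NZCV=0010
8: ✓ ADDGT  r2←0x0b
9: · MOVVS
10: ✓ ADDCS  r0←0x7c

VAL = 0x0b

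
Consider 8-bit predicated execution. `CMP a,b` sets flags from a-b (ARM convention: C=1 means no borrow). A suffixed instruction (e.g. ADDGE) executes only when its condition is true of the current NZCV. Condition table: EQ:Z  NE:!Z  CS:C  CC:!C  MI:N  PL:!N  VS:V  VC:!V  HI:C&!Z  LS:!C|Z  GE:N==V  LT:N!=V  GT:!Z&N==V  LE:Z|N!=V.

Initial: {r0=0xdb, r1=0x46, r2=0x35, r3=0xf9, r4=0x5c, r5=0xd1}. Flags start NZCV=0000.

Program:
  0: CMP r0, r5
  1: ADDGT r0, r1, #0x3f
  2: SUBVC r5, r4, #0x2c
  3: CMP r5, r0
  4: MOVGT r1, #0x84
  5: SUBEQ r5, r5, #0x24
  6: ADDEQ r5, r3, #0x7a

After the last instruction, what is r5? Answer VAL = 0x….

[0] flags=0010 → (cmp)
[1] flags=0010 GT?T → r0=0x85
[2] flags=0010 VC?T → r5=0x30
[3] flags=1001 → (cmp)
[4] flags=1001 GT?T → r1=0x84
[5] flags=1001 EQ?F → skip
[6] flags=1001 EQ?F → skip

VAL = 0x30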